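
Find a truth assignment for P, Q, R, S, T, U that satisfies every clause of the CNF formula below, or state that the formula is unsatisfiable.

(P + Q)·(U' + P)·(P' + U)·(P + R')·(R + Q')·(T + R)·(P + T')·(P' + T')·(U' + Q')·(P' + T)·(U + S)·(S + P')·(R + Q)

UNSATISFIABLE

Case P = 1:
Unit clause (U) forces U = 1.
Unit clause (T') forces T = 0.
But (T) is also a unit clause — contradiction.
Backtrack on P: now try P = 0.
Unit clause (Q) forces Q = 1.
Unit clause (U') forces U = 0.
Unit clause (R') forces R = 0.
But (R) is also a unit clause — contradiction.
Neither P = 1 nor P = 0 works.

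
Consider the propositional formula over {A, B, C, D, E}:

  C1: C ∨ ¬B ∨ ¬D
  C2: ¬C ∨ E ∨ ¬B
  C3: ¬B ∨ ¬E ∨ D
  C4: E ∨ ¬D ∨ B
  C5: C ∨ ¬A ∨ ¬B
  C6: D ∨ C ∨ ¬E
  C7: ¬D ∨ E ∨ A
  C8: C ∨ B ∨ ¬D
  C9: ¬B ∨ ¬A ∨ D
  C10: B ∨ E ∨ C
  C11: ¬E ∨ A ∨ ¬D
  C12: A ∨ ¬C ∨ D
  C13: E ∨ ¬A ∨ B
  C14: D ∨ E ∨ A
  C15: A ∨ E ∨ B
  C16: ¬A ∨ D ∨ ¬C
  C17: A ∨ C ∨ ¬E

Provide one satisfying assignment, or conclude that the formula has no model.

A=True,  B=True,  C=True,  D=True,  E=True

Suppose C = True.
Suppose E = True.
Suppose B = True.
The clause (D) is unit, so D = True.
The clause (A) is unit, so A = True.
This assignment satisfies each clause.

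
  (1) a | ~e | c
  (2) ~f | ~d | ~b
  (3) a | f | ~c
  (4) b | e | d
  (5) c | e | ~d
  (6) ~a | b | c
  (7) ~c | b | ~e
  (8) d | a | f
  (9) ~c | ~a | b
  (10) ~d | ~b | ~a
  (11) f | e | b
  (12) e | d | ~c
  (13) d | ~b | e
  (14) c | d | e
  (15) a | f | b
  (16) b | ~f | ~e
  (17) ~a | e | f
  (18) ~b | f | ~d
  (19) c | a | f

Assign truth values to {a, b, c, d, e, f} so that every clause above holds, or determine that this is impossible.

Suppose a = 0.
Suppose e = 1.
The clause (c) is unit, so c = 1.
The clause (f) is unit, so f = 1.
The clause (b) is unit, so b = 1.
The clause (~d) is unit, so d = 0.
All clauses are satisfied.

a=0,  b=1,  c=1,  d=0,  e=1,  f=1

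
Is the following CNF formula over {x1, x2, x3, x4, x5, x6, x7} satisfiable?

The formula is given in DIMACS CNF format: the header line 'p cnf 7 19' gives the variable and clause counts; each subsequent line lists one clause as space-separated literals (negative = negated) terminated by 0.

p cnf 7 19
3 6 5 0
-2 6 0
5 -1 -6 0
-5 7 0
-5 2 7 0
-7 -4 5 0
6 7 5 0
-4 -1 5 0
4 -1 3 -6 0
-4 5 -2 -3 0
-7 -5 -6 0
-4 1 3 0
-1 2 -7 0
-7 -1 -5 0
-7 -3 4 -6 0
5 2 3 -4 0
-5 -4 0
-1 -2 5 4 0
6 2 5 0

Suppose x2 = False.
Suppose x5 = False.
Unit clause (x6) forces x6 = True.
Unit clause (¬x1) forces x1 = False.
Suppose x7 = False.
Suppose x4 = False.
No clause remains; x3 is free.
A satisfying assignment: x1: False; x2: False; x3: True; x4: False; x5: False; x6: True; x7: False.

Satisfiable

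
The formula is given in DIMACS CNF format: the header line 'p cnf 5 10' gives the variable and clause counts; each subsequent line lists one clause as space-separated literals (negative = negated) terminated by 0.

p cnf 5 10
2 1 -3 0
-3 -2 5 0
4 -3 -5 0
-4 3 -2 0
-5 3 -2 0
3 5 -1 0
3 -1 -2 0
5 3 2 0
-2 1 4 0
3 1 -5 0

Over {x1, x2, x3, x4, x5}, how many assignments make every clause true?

7

There are 2^5 = 32 truth assignments over (x1, x2, x3, x4, x5).
Split on x4. With x4 = True, the clauses containing x4 are satisfied and ¬x4 drops from the rest; 5 of the 2^4 = 16 assignments to the other variables satisfy what remains.
With x4 = False, by the same count on the reduced clause set, 2 assignments work.
(One model: x1=F, x2=T, x3=T, x4=T, x5=T.)
Total: 5 + 2 = 7.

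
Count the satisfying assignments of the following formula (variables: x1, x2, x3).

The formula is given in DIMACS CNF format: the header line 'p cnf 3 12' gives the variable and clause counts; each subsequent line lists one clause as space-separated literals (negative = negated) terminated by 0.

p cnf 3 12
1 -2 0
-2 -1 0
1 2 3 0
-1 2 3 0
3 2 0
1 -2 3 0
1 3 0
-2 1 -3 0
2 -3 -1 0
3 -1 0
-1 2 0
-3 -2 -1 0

1

There are 2^3 = 8 truth assignments over (x1, x2, x3).
Check each against the 12 clauses (columns in the order x1, x2, x3):
  F F F  ✗ fails (x1 ∨ x2 ∨ x3)
  F F T  ✓ satisfies all
  F T F  ✗ fails (x1 ∨ ¬x2)
  F T T  ✗ fails (x1 ∨ ¬x2)
  T F F  ✗ fails (¬x1 ∨ x2 ∨ x3)
  T F T  ✗ fails (x2 ∨ ¬x3 ∨ ¬x1)
  T T F  ✗ fails (¬x2 ∨ ¬x1)
  T T T  ✗ fails (¬x2 ∨ ¬x1)
1 of the 8 rows is a model.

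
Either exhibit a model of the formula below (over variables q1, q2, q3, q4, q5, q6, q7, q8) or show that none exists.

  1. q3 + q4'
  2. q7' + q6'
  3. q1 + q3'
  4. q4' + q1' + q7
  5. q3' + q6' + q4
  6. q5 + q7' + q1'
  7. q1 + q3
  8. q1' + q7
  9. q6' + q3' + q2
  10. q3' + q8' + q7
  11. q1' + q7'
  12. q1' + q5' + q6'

UNSATISFIABLE

Suppose q3 = 1.
The clause (q1) is unit, so q1 = 1.
The clause (q7) is unit, so q7 = 1.
Now (q7') is unsatisfied and unit — conflict.
Undo q3 and try q3 = 0.
The clause (q4') is unit, so q4 = 0.
The clause (q1) is unit, so q1 = 1.
The clause (q7) is unit, so q7 = 1.
Now (q7') is unsatisfied and unit — conflict.
Neither q3 = 1 nor q3 = 0 works.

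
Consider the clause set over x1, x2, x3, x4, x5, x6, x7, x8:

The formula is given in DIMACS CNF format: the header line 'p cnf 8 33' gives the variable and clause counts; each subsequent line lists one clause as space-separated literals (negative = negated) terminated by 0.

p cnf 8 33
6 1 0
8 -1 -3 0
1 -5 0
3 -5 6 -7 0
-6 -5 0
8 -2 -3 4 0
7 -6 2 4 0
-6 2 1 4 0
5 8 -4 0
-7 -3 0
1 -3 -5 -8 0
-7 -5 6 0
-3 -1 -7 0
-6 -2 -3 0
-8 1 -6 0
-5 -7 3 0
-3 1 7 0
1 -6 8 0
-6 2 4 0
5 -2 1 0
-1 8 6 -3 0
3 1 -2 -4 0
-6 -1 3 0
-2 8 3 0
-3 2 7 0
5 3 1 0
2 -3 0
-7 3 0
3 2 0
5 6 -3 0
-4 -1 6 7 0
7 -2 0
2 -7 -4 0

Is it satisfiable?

No

Suppose x6 = True.
(¬x5) alone gives x5 = False.
Suppose x8 = True.
(x1) alone gives x1 = True.
(x3) alone gives x3 = True.
(¬x7) alone gives x7 = False.
(¬x2) alone gives x2 = False.
Now (x2) is unsatisfied and unit — conflict.
That branch fails; take x8 = False instead.
(¬x4) alone gives x4 = False.
(x1) alone gives x1 = True.
(¬x3) alone gives x3 = False.
Now (x3) is unsatisfied and unit — conflict.
Both values of x8 lead to a conflict.
That branch fails; take x6 = False instead.
(x1) alone gives x1 = True.
Suppose x8 = True.
Suppose x7 = False.
(¬x4) alone gives x4 = False.
(¬x2) alone gives x2 = False.
(¬x3) alone gives x3 = False.
Now (x3) is unsatisfied and unit — conflict.
That branch fails; take x7 = True instead.
(¬x3) alone gives x3 = False.
Now (x3) is unsatisfied and unit — conflict.
Both values of x7 lead to a conflict.
That branch fails; take x8 = False instead.
(¬x3) alone gives x3 = False.
(¬x2) alone gives x2 = False.
Now (x2) is unsatisfied and unit — conflict.
Both values of x8 lead to a conflict.
Both values of x6 lead to a conflict.
No assignment satisfies every clause.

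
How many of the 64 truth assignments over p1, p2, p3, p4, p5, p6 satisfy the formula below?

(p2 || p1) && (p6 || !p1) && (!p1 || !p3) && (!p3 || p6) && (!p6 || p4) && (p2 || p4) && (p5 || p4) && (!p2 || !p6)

There are 2^6 = 64 truth assignments over (p1, p2, p3, p4, p5, p6).
Split on p5. With p5 = true, the clauses containing p5 are satisfied and !p5 drops from the rest; 3 of the 2^5 = 32 assignments to the other variables satisfy what remains.
With p5 = false, by the same count on the reduced clause set, 2 assignments work.
Total: 3 + 2 = 5.

5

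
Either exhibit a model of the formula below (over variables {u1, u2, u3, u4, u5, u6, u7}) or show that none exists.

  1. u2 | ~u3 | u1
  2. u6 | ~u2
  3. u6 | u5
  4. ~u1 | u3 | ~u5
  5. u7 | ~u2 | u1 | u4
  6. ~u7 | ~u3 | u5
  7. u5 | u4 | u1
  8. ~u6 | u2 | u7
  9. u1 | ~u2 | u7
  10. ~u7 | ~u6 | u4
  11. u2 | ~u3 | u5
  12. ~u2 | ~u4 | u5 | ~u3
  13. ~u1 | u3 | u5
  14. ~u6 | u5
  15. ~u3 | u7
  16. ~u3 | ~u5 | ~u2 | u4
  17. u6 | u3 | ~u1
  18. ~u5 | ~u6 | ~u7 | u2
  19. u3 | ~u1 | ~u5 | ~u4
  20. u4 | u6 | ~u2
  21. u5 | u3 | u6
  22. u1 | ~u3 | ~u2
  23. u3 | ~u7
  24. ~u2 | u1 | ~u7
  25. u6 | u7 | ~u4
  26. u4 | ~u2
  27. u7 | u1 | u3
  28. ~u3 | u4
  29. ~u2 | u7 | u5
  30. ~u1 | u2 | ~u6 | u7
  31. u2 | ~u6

Case u6 = 0:
From the singleton clause (~u2), u2 = 0.
From the singleton clause (u5), u5 = 1.
Case u3 = 1:
From the singleton clause (u1), u1 = 1.
From the singleton clause (u7), u7 = 1.
From the singleton clause (u4), u4 = 1.
Every clause now holds.

u1=1; u2=0; u3=1; u4=1; u5=1; u6=0; u7=1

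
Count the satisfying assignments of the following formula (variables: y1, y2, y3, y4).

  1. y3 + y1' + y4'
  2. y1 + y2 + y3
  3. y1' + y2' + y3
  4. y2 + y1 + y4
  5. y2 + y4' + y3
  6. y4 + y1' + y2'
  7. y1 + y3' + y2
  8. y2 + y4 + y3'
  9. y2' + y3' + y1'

There are 2^4 = 16 truth assignments over (y1, y2, y3, y4).
Check each against the 9 clauses (columns in the order y1, y2, y3, y4):
  F F F F  ✗ fails (y1 + y2 + y3)
  F F F T  ✗ fails (y1 + y2 + y3)
  F F T F  ✗ fails (y2 + y1 + y4)
  F F T T  ✗ fails (y1 + y3' + y2)
  F T F F  ✓ satisfies all
  F T F T  ✓ satisfies all
  F T T F  ✓ satisfies all
  F T T T  ✓ satisfies all
  T F F F  ✓ satisfies all
  T F F T  ✗ fails (y3 + y1' + y4')
  T F T F  ✗ fails (y2 + y4 + y3')
  T F T T  ✓ satisfies all
  T T F F  ✗ fails (y1' + y2' + y3)
  T T F T  ✗ fails (y3 + y1' + y4')
  T T T F  ✗ fails (y4 + y1' + y2')
  T T T T  ✗ fails (y2' + y3' + y1')
6 of the 16 rows are models.

6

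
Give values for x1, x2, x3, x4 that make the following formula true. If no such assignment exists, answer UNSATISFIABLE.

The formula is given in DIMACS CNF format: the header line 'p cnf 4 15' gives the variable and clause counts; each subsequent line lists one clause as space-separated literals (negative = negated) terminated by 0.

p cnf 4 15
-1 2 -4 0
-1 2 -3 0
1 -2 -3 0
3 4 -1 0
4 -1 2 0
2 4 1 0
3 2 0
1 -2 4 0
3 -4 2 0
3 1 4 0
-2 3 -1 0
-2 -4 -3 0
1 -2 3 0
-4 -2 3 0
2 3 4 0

x1 ↦ True,  x2 ↦ True,  x3 ↦ True,  x4 ↦ False

Try x3 = True.
Try x1 = True.
From the singleton clause (x2), x2 = True.
From the singleton clause (¬x4), x4 = False.
This assignment satisfies each clause.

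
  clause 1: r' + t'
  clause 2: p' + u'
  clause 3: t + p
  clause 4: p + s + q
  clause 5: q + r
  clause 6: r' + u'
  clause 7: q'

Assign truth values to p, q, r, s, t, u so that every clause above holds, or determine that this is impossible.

p=1, q=0, r=1, s=0, t=0, u=0

Unit clause (q') forces q = 0.
Unit clause (r) forces r = 1.
Unit clause (t') forces t = 0.
Unit clause (p) forces p = 1.
Unit clause (u') forces u = 0.
No clause remains; s is free.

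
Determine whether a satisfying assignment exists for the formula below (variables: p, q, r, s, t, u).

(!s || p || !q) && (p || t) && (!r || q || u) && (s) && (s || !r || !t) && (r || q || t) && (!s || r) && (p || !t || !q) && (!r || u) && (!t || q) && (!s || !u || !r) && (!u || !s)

The clause (s) is unit, so s = true.
The clause (r) is unit, so r = true.
The clause (u) is unit, so u = true.
That conflicts with the unit clause (!u).
No assignment satisfies every clause.

Unsatisfiable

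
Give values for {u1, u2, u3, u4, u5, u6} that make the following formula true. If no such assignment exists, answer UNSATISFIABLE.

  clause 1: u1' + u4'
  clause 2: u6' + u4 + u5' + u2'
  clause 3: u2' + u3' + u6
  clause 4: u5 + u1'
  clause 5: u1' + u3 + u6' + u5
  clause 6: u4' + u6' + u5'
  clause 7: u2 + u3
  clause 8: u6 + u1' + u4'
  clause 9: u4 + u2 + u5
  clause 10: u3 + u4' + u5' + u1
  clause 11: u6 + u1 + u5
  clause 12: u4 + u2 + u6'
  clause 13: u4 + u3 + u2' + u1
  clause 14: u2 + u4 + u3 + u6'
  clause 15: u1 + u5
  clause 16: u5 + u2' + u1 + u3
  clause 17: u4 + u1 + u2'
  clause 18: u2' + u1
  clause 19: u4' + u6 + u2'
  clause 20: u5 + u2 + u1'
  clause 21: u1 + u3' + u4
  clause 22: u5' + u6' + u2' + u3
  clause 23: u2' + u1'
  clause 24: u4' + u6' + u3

Try u1 = 1.
From the singleton clause (u4'), u4 = 0.
From the singleton clause (u5), u5 = 1.
From the singleton clause (u2'), u2 = 0.
From the singleton clause (u3), u3 = 1.
From the singleton clause (u6'), u6 = 0.
All clauses are satisfied.

u1: 1,  u2: 0,  u3: 1,  u4: 0,  u5: 1,  u6: 0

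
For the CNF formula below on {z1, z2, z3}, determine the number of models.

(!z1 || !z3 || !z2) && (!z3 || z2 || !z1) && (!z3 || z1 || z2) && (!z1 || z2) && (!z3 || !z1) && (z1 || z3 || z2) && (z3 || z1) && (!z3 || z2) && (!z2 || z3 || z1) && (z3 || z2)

2

There are 2^3 = 8 truth assignments over (z1, z2, z3).
Check each against the 10 clauses (columns in the order z1, z2, z3):
  F F F  ✗ fails (z1 || z3 || z2)
  F F T  ✗ fails (!z3 || z1 || z2)
  F T F  ✗ fails (z3 || z1)
  F T T  ✓ satisfies all
  T F F  ✗ fails (!z1 || z2)
  T F T  ✗ fails (!z3 || z2 || !z1)
  T T F  ✓ satisfies all
  T T T  ✗ fails (!z1 || !z3 || !z2)
2 of the 8 rows are models.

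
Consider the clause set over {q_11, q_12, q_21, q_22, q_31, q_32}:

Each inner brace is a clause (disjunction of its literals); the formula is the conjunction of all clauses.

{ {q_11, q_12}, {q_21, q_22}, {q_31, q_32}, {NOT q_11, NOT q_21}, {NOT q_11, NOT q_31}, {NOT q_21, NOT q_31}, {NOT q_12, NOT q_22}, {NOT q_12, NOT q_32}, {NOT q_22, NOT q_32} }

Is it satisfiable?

Suppose q_11 = true.
The clause (NOT q_21) is unit, so q_21 = false.
The clause (q_22) is unit, so q_22 = true.
The clause (NOT q_31) is unit, so q_31 = false.
The clause (q_32) is unit, so q_32 = true.
But (NOT q_32) is also a unit clause — contradiction.
Backtrack on q_11: now try q_11 = false.
The clause (q_12) is unit, so q_12 = true.
The clause (NOT q_22) is unit, so q_22 = false.
The clause (q_21) is unit, so q_21 = true.
The clause (NOT q_31) is unit, so q_31 = false.
The clause (q_32) is unit, so q_32 = true.
But (NOT q_32) is also a unit clause — contradiction.
Neither q_11 = true nor q_11 = false works.
No assignment satisfies every clause.

Unsatisfiable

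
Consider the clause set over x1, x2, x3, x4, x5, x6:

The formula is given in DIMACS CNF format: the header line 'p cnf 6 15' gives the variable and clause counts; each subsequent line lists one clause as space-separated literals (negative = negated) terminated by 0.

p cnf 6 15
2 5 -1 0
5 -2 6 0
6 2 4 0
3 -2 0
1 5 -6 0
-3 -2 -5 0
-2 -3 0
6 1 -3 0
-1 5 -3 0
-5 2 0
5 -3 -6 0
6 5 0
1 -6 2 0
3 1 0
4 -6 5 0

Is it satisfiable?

No

Case x3 = True:
(¬x2) alone gives x2 = False.
(¬x5) alone gives x5 = False.
(¬x1) alone gives x1 = False.
(¬x6) alone gives x6 = False.
That conflicts with the unit clause (x6).
So x3 must be the other value — set x3 = False.
(¬x2) alone gives x2 = False.
(¬x5) alone gives x5 = False.
(¬x1) alone gives x1 = False.
That conflicts with the unit clause (x1).
Either choice for x3 ends in contradiction.
No assignment satisfies every clause.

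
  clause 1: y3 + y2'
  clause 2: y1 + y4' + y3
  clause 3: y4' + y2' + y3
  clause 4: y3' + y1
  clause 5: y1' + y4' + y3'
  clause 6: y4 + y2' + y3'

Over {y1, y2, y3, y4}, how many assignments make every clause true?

There are 2^4 = 16 truth assignments over (y1, y2, y3, y4).
Check each against the 6 clauses (columns in the order y1, y2, y3, y4):
  F F F F  ✓ satisfies all
  F F F T  ✗ fails (y1 + y4' + y3)
  F F T F  ✗ fails (y3' + y1)
  F F T T  ✗ fails (y3' + y1)
  F T F F  ✗ fails (y3 + y2')
  F T F T  ✗ fails (y3 + y2')
  F T T F  ✗ fails (y3' + y1)
  F T T T  ✗ fails (y3' + y1)
  T F F F  ✓ satisfies all
  T F F T  ✓ satisfies all
  T F T F  ✓ satisfies all
  T F T T  ✗ fails (y1' + y4' + y3')
  T T F F  ✗ fails (y3 + y2')
  T T F T  ✗ fails (y3 + y2')
  T T T F  ✗ fails (y4 + y2' + y3')
  T T T T  ✗ fails (y1' + y4' + y3')
4 of the 16 rows are models.

4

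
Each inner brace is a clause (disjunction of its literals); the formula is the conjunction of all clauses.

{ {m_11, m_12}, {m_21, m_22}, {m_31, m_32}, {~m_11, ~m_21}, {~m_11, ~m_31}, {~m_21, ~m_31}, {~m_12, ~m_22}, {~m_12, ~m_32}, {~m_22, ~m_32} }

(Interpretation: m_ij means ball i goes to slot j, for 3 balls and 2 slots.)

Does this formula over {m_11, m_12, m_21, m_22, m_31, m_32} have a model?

No, unsatisfiable

Suppose m_11 = 1.
From the singleton clause (~m_21), m_21 = 0.
From the singleton clause (m_22), m_22 = 1.
From the singleton clause (~m_31), m_31 = 0.
From the singleton clause (m_32), m_32 = 1.
That conflicts with the unit clause (~m_32).
Undo m_11 and try m_11 = 0.
From the singleton clause (m_12), m_12 = 1.
From the singleton clause (~m_22), m_22 = 0.
From the singleton clause (m_21), m_21 = 1.
From the singleton clause (~m_31), m_31 = 0.
From the singleton clause (m_32), m_32 = 1.
That conflicts with the unit clause (~m_32).
Either choice for m_11 ends in contradiction.
No assignment satisfies every clause.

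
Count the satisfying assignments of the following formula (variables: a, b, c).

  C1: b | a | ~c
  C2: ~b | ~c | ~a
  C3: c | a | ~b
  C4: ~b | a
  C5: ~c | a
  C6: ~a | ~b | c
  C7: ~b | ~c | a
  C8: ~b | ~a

3

There are 2^3 = 8 truth assignments over (a, b, c).
Check each against the 8 clauses (columns in the order a, b, c):
  F F F  ✓ satisfies all
  F F T  ✗ fails (b | a | ~c)
  F T F  ✗ fails (c | a | ~b)
  F T T  ✗ fails (~b | a)
  T F F  ✓ satisfies all
  T F T  ✓ satisfies all
  T T F  ✗ fails (~a | ~b | c)
  T T T  ✗ fails (~b | ~c | ~a)
3 of the 8 rows are models.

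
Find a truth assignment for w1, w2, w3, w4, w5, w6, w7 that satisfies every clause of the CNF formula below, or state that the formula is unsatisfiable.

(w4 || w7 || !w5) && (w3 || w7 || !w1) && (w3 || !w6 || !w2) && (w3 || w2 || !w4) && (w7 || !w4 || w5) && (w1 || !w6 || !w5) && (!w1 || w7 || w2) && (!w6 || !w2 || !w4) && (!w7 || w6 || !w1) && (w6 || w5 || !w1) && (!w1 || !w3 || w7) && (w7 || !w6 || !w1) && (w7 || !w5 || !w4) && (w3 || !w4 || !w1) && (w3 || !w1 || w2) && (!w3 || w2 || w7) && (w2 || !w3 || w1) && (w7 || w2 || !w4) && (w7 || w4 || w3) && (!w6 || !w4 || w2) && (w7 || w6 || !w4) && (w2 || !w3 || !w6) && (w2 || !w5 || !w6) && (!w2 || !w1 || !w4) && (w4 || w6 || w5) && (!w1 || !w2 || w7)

w1: true, w2: true, w3: true, w4: false, w5: true, w6: true, w7: true

Suppose w4 = false.
Suppose w7 = true.
Suppose w6 = true.
Suppose w3 = true.
(w2) alone gives w2 = true.
Suppose w1 = true.
No clause remains; w5 is free.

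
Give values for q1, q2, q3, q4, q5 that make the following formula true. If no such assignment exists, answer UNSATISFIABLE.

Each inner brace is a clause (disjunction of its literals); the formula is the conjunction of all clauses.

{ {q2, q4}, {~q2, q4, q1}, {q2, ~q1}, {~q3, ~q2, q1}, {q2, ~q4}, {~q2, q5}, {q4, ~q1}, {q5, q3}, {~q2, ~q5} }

UNSATISFIABLE

Case q2 = 1:
From the singleton clause (q5), q5 = 1.
But (~q5) is also a unit clause — contradiction.
That branch fails; take q2 = 0 instead.
From the singleton clause (q4), q4 = 1.
But (~q4) is also a unit clause — contradiction.
Neither q2 = 1 nor q2 = 0 works.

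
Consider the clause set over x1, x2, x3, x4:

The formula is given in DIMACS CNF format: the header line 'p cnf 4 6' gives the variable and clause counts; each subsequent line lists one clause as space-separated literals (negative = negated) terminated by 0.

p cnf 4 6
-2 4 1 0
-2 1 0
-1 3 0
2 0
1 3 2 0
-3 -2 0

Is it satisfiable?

Unit clause (x2) forces x2 = True.
Unit clause (x1) forces x1 = True.
Unit clause (x3) forces x3 = True.
But (¬x3) is also a unit clause — contradiction.
No assignment satisfies every clause.

No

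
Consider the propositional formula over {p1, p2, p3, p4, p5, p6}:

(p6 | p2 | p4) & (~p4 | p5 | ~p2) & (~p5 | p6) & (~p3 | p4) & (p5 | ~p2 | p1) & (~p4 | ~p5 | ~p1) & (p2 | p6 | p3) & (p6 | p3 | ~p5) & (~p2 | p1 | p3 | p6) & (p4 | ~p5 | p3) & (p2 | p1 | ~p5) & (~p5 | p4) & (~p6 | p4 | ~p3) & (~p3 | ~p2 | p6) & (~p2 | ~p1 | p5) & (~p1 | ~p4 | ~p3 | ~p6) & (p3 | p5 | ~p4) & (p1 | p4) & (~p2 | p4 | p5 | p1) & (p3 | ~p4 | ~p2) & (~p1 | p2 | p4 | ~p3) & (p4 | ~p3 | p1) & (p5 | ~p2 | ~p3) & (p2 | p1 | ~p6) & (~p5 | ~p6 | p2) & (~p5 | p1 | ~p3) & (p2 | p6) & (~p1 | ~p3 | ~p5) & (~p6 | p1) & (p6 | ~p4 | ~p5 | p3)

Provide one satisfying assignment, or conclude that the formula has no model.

Branch on p5: set p5 = 0.
Branch on p4: set p4 = 0.
The clause (~p3) is unit, so p3 = 0.
The clause (p1) is unit, so p1 = 1.
The clause (~p2) is unit, so p2 = 0.
The clause (p6) is unit, so p6 = 1.
Every clause now holds.

p1: 1,  p2: 0,  p3: 0,  p4: 0,  p5: 0,  p6: 1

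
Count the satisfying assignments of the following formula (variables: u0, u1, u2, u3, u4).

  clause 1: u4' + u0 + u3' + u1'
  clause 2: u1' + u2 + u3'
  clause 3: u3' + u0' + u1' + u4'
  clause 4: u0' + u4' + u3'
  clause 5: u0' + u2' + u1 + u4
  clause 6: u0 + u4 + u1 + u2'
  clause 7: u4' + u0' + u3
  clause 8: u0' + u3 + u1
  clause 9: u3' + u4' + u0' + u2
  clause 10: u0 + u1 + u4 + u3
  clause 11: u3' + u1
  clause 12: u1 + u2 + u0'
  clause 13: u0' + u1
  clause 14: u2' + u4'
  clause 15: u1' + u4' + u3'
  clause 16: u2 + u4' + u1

There are 2^5 = 32 truth assignments over (u0, u1, u2, u3, u4).
Split on u0. With u0 = 1, the clauses containing u0 are satisfied and u0' drops from the rest; 3 of the 2^4 = 16 assignments to the other variables satisfy what remains.
With u0 = 0, by the same count on the reduced clause set, 4 assignments work.
(One model: u0=F, u1=T, u2=F, u3=F, u4=F.)
Total: 3 + 4 = 7.

7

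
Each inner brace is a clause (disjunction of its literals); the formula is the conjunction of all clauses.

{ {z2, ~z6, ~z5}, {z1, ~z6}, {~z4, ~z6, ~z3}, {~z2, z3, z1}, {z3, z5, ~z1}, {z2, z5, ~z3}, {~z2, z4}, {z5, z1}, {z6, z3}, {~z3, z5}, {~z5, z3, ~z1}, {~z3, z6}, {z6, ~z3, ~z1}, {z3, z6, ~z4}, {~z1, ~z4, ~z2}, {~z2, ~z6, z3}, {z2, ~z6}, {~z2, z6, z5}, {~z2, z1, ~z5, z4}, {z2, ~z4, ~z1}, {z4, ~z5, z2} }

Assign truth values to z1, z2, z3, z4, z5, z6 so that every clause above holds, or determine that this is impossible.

Suppose z1 = 1.
Suppose z3 = 1.
(z5) alone gives z5 = 1.
(z6) alone gives z6 = 1.
(z2) alone gives z2 = 1.
(~z4) alone gives z4 = 0.
But (z4) is also a unit clause — contradiction.
So z3 must be the other value — set z3 = 0.
(z5) alone gives z5 = 1.
But (~z5) is also a unit clause — contradiction.
Neither z3 = 1 nor z3 = 0 works.
So z1 must be the other value — set z1 = 0.
(~z6) alone gives z6 = 0.
(z5) alone gives z5 = 1.
(z3) alone gives z3 = 1.
But (~z3) is also a unit clause — contradiction.
Neither z1 = 1 nor z1 = 0 works.

UNSATISFIABLE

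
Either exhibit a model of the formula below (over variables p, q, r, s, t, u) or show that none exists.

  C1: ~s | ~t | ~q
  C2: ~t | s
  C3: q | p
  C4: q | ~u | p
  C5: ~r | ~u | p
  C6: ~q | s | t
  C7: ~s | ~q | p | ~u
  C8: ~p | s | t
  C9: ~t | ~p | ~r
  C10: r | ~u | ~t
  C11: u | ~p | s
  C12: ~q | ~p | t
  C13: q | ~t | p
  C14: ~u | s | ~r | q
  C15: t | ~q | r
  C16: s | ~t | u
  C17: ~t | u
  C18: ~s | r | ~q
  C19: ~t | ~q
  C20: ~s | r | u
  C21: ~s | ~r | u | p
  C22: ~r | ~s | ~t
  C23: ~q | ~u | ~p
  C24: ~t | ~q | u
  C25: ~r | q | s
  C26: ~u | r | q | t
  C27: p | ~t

Branch on t: set t = 0.
Branch on q: set q = 0.
Unit clause (p) forces p = 1.
Unit clause (s) forces s = 1.
Branch on r: set r = 1.
Every clause is now satisfied; u is unconstrained.

p ↦ 1,  q ↦ 0,  r ↦ 1,  s ↦ 1,  t ↦ 0,  u ↦ 1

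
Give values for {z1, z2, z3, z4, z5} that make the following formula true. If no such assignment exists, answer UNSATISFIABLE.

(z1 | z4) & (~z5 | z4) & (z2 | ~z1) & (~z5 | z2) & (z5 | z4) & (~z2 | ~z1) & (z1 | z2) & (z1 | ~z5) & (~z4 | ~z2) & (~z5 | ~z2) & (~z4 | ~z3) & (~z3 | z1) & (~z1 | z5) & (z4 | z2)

UNSATISFIABLE

Case z1 = 1:
From the singleton clause (z2), z2 = 1.
Now (~z2) is unsatisfied and unit — conflict.
Undo z1 and try z1 = 0.
From the singleton clause (z4), z4 = 1.
From the singleton clause (z2), z2 = 1.
Now (~z2) is unsatisfied and unit — conflict.
Either choice for z1 ends in contradiction.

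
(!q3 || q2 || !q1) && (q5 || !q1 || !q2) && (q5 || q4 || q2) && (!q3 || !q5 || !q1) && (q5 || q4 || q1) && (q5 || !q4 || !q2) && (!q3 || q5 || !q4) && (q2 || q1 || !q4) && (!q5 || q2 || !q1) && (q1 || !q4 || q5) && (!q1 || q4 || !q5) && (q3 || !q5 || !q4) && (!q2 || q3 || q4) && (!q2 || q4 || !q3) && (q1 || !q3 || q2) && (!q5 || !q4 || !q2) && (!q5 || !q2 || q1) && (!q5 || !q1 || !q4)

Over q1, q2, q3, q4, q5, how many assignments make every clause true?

2

There are 2^5 = 32 truth assignments over (q1, q2, q3, q4, q5).
Split on q2. With q2 = true, the clauses containing q2 are satisfied and !q2 drops from the rest; 0 of the 2^4 = 16 assignments to the other variables satisfy what remains.
With q2 = false, by the same count on the reduced clause set, 2 assignments work.
(One model: q1=F, q2=F, q3=F, q4=F, q5=T.)
Total: 0 + 2 = 2.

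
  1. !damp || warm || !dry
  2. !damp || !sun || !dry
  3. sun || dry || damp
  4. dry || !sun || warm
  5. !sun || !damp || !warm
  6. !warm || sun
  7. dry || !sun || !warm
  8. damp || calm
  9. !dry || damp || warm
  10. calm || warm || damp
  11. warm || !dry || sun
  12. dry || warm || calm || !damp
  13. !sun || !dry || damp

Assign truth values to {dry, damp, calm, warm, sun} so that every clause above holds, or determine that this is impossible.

dry=false; damp=true; calm=true; warm=false; sun=false

Try warm = false.
Try damp = true.
Unit clause (!dry) forces dry = false.
Unit clause (!sun) forces sun = false.
Unit clause (calm) forces calm = true.
Every clause now holds.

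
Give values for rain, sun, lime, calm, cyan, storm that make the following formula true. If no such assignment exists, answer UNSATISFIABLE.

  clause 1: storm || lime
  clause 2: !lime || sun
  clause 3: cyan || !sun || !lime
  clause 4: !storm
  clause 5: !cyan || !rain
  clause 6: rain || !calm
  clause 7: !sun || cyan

The clause (!storm) is unit, so storm = false.
The clause (lime) is unit, so lime = true.
The clause (sun) is unit, so sun = true.
The clause (cyan) is unit, so cyan = true.
The clause (!rain) is unit, so rain = false.
The clause (!calm) is unit, so calm = false.
This assignment satisfies each clause.

rain ↦ false; sun ↦ true; lime ↦ true; calm ↦ false; cyan ↦ true; storm ↦ false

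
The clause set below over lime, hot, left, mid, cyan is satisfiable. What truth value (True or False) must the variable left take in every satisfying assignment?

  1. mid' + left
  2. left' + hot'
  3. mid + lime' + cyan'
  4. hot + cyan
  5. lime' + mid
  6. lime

Suppose left = 0.
The clause (mid') is unit, so mid = 0.
The clause (lime') is unit, so lime = 0.
But (lime) is also a unit clause — contradiction.
So every satisfying assignment has left = True.

True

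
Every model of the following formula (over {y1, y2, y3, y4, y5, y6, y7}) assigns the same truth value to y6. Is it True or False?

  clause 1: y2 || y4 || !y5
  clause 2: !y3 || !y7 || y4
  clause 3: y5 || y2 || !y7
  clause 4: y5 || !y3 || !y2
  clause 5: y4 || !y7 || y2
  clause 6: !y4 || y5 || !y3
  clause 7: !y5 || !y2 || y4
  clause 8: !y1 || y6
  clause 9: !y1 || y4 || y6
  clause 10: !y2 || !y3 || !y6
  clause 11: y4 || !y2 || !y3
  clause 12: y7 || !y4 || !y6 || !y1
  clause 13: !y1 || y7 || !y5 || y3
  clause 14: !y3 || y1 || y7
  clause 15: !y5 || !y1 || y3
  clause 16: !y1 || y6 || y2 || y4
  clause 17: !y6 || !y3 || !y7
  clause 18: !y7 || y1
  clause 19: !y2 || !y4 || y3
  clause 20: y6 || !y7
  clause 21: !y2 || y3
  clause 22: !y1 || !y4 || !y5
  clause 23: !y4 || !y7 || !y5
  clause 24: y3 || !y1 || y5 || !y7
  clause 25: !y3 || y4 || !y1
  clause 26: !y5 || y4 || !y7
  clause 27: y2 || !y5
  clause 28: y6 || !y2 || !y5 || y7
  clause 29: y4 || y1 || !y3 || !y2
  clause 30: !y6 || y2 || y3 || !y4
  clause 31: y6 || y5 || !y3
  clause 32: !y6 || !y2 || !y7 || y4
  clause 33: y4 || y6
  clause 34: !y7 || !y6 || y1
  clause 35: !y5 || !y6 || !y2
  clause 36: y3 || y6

True

Suppose y6 = false.
From the singleton clause (!y1), y1 = false.
From the singleton clause (!y7), y7 = false.
From the singleton clause (!y3), y3 = false.
Now (y3) is unsatisfied and unit — conflict.
So every satisfying assignment has y6 = True.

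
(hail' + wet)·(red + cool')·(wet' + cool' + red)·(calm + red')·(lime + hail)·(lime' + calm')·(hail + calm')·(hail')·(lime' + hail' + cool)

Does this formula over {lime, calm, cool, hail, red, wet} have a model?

The clause (hail') is unit, so hail = 0.
The clause (lime) is unit, so lime = 1.
The clause (calm') is unit, so calm = 0.
The clause (red') is unit, so red = 0.
The clause (cool') is unit, so cool = 0.
All clauses hold; wet can take either value.
A satisfying assignment: lime=1, calm=0, cool=0, hail=0, red=0, wet=1.

Yes, satisfiable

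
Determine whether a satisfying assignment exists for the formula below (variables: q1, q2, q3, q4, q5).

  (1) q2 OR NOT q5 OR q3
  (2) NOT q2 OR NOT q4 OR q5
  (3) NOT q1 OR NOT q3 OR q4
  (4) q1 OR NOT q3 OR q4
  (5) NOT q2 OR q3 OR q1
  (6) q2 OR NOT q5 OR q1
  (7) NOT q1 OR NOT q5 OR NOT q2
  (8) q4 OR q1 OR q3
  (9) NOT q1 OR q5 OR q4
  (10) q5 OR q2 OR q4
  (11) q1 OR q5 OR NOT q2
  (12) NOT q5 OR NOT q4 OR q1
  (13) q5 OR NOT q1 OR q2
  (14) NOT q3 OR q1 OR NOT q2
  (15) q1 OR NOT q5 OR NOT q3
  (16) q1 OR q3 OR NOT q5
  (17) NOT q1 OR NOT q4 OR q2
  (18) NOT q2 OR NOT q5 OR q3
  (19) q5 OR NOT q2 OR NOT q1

Yes, satisfiable

Try q2 = false.
Try q5 = false.
The clause (q4) is unit, so q4 = true.
The clause (NOT q1) is unit, so q1 = false.
All clauses hold; q3 can take either value.
A satisfying assignment: q1=false, q2=false, q3=false, q4=true, q5=false.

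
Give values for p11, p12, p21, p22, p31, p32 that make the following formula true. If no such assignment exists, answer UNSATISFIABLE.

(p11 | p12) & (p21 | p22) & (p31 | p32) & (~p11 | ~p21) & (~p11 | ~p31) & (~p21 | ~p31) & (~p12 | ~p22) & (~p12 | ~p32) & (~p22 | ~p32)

UNSATISFIABLE

Try p11 = 1.
The clause (~p21) is unit, so p21 = 0.
The clause (p22) is unit, so p22 = 1.
The clause (~p31) is unit, so p31 = 0.
The clause (p32) is unit, so p32 = 1.
That conflicts with the unit clause (~p32).
So p11 must be the other value — set p11 = 0.
The clause (p12) is unit, so p12 = 1.
The clause (~p22) is unit, so p22 = 0.
The clause (p21) is unit, so p21 = 1.
The clause (~p31) is unit, so p31 = 0.
The clause (p32) is unit, so p32 = 1.
That conflicts with the unit clause (~p32).
Both values of p11 lead to a conflict.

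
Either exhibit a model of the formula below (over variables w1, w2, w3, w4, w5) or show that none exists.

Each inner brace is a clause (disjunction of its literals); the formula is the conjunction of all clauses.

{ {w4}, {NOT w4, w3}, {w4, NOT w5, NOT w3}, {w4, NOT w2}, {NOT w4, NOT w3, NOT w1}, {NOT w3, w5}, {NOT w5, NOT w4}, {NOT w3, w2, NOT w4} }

UNSATISFIABLE

(w4) alone gives w4 = true.
(w3) alone gives w3 = true.
(NOT w1) alone gives w1 = false.
(w5) alone gives w5 = true.
But (NOT w5) is also a unit clause — contradiction.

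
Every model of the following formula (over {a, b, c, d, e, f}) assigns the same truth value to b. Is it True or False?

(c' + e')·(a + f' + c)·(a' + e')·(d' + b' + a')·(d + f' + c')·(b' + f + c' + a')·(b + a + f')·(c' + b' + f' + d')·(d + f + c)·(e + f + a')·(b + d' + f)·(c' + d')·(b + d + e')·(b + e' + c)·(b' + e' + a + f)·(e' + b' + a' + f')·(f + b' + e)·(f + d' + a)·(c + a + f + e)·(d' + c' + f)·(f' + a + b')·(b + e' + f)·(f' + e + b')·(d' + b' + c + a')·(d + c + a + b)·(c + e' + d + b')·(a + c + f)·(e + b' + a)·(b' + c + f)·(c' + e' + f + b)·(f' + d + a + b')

False

Suppose b = 1.
Case c = 0:
(f) alone gives f = 1.
(a) alone gives a = 1.
(e') alone gives e = 0.
Now (e) is unsatisfied and unit — conflict.
Backtrack on c: now try c = 1.
(e') alone gives e = 0.
(d') alone gives d = 0.
(f') alone gives f = 0.
Now (f) is unsatisfied and unit — conflict.
Either choice for c ends in contradiction.
So every satisfying assignment has b = False.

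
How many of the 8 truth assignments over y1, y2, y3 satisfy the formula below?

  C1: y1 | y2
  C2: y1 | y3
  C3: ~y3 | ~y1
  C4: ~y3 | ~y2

There are 2^3 = 8 truth assignments over (y1, y2, y3).
Check each against the 4 clauses (columns in the order y1, y2, y3):
  F F F  ✗ fails (y1 | y2)
  F F T  ✗ fails (y1 | y2)
  F T F  ✗ fails (y1 | y3)
  F T T  ✗ fails (~y3 | ~y2)
  T F F  ✓ satisfies all
  T F T  ✗ fails (~y3 | ~y1)
  T T F  ✓ satisfies all
  T T T  ✗ fails (~y3 | ~y1)
2 of the 8 rows are models.

2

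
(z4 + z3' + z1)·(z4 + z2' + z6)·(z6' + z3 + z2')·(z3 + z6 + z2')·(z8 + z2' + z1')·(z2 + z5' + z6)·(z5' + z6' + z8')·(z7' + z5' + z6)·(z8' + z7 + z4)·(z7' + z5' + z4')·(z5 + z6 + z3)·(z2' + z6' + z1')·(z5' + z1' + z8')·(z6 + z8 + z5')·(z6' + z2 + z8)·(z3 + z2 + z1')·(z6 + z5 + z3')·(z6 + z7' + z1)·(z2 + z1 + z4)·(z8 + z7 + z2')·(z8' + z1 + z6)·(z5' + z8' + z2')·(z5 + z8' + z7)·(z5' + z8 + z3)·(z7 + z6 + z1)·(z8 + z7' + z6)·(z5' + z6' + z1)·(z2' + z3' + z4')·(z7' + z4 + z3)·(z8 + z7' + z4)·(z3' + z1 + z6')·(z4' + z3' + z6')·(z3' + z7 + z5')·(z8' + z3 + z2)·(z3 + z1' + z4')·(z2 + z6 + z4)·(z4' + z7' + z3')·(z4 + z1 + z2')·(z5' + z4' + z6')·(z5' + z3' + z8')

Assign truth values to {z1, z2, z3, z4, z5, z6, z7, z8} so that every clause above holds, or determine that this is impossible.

z1 ↦ 1,  z2 ↦ 0,  z3 ↦ 1,  z4 ↦ 0,  z5 ↦ 0,  z6 ↦ 1,  z7 ↦ 1,  z8 ↦ 1

Try z4 = 0.
Try z3 = 1.
Unit clause (z1) forces z1 = 1.
Try z2 = 0.
Unit clause (z6) forces z6 = 1.
Unit clause (z8) forces z8 = 1.
Unit clause (z5') forces z5 = 0.
Unit clause (z7) forces z7 = 1.
Every clause now holds.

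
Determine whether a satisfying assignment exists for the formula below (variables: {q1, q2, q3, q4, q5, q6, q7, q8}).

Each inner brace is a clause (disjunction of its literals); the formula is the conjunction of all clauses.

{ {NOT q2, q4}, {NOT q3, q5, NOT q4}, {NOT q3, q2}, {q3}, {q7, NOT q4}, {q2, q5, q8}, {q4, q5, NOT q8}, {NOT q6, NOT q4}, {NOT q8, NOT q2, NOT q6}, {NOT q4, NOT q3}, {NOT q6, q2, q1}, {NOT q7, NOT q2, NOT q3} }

(q3) alone gives q3 = true.
(q2) alone gives q2 = true.
(q4) alone gives q4 = true.
But (NOT q4) is also a unit clause — contradiction.
No assignment satisfies every clause.

No, unsatisfiable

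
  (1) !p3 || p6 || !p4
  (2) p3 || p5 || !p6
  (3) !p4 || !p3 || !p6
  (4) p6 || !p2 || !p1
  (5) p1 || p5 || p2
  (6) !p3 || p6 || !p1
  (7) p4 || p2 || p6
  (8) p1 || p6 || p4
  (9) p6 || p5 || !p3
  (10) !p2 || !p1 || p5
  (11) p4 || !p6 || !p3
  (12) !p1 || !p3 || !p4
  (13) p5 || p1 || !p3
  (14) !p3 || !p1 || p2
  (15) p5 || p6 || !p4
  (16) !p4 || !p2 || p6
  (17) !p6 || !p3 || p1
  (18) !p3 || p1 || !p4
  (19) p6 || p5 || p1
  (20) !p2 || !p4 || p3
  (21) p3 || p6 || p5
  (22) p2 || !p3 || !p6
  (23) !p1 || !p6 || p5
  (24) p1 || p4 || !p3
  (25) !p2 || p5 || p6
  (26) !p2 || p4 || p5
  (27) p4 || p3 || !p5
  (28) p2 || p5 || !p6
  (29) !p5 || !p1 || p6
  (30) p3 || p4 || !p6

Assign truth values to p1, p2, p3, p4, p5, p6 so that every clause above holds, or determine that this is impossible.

p1: false; p2: false; p3: false; p4: true; p5: true; p6: false

Try p3 = false.
Try p5 = true.
Unit clause (p4) forces p4 = true.
Unit clause (!p2) forces p2 = false.
Try p1 = false.
No clause remains; p6 is free.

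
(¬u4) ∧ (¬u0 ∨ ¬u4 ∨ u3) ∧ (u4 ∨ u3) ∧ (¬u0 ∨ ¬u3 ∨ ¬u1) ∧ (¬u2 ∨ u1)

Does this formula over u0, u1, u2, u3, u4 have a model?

Yes

The clause (¬u4) is unit, so u4 = False.
The clause (u3) is unit, so u3 = True.
Suppose u0 = False.
Suppose u2 = False.
No clause remains; u1 is free.
A satisfying assignment: u0=False, u1=True, u2=False, u3=True, u4=False.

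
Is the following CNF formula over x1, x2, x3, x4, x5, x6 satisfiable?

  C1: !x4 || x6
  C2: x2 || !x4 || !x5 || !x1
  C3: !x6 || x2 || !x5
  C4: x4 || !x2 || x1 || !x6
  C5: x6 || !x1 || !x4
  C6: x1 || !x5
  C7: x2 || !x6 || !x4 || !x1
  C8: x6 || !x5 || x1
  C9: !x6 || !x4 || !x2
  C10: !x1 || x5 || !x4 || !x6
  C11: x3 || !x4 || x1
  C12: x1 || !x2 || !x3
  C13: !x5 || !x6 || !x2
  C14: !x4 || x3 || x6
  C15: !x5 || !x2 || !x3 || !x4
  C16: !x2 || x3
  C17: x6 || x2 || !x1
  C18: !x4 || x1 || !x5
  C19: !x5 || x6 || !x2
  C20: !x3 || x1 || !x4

Satisfiable

Try x4 = false.
Try x1 = true.
Try x2 = true.
From the singleton clause (x3), x3 = true.
Try x5 = false.
Every clause is now satisfied; x6 is unconstrained.
A satisfying assignment: x1 ↦ true, x2 ↦ true, x3 ↦ true, x4 ↦ false, x5 ↦ false, x6 ↦ true.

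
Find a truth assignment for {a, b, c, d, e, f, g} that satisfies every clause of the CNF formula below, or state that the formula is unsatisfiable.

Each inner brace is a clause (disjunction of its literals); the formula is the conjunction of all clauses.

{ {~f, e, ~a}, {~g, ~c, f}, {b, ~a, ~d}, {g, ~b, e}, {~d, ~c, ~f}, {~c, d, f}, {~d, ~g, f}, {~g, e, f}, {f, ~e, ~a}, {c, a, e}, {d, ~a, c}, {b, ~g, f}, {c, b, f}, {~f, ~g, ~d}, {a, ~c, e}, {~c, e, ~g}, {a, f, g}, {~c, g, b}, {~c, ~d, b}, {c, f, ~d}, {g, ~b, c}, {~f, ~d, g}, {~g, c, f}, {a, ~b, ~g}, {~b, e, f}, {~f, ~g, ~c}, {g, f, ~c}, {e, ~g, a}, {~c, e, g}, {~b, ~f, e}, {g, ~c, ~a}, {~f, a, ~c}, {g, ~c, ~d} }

a=0; b=0; c=0; d=0; e=1; f=1; g=1

Try f = 1.
Try e = 1.
Try d = 0.
Try a = 0.
Unit clause (~c) forces c = 0.
Try g = 1.
Unit clause (~b) forces b = 0.
This assignment satisfies each clause.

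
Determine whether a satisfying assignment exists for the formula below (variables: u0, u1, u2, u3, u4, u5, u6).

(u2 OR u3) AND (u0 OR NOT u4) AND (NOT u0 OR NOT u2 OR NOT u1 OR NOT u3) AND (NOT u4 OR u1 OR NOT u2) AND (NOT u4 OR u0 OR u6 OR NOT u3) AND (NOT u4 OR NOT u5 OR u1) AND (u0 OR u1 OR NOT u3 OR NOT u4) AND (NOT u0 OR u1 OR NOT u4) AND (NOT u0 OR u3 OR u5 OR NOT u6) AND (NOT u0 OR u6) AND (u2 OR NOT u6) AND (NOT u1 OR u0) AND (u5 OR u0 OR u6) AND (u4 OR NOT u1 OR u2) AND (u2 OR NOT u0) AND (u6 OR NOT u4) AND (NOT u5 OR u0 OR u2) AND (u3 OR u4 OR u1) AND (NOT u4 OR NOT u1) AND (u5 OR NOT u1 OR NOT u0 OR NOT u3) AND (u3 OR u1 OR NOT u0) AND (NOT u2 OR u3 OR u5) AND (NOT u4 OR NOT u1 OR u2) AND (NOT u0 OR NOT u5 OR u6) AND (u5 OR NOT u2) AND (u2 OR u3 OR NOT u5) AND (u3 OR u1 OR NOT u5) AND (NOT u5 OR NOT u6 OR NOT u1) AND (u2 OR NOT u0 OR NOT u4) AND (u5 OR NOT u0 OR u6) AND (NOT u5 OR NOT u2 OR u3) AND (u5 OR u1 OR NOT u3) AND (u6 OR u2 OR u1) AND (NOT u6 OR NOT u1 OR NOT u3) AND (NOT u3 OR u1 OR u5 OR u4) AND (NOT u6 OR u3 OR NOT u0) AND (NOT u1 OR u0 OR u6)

Try u2 = true.
From the singleton clause (u5), u5 = true.
From the singleton clause (u3), u3 = true.
Try u0 = false.
From the singleton clause (NOT u4), u4 = false.
From the singleton clause (NOT u1), u1 = false.
All clauses hold; u6 can take either value.
A satisfying assignment: u0: false; u1: false; u2: true; u3: true; u4: false; u5: true; u6: false.

Satisfiable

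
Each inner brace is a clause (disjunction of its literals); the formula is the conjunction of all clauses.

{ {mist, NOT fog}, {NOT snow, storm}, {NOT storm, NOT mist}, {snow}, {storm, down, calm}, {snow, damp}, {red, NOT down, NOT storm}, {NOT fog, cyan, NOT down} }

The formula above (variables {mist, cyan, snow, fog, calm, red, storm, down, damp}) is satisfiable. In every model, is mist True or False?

Suppose mist = true.
From the singleton clause (NOT storm), storm = false.
From the singleton clause (NOT snow), snow = false.
But (snow) is also a unit clause — contradiction.
So every satisfying assignment has mist = False.

False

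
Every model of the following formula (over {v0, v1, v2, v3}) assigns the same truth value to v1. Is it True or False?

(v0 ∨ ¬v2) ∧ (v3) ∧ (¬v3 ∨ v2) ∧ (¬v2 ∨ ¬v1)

Suppose v1 = True.
From the singleton clause (v3), v3 = True.
From the singleton clause (v2), v2 = True.
That conflicts with the unit clause (¬v2).
So every satisfying assignment has v1 = False.

False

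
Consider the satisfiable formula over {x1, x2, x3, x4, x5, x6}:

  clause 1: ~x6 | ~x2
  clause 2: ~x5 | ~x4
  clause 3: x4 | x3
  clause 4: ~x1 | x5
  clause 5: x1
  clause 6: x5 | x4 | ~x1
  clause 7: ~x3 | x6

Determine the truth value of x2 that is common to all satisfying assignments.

Suppose x2 = 1.
(~x6) alone gives x6 = 0.
(x1) alone gives x1 = 1.
(x5) alone gives x5 = 1.
(~x4) alone gives x4 = 0.
(x3) alone gives x3 = 1.
That conflicts with the unit clause (~x3).
So every satisfying assignment has x2 = False.

False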